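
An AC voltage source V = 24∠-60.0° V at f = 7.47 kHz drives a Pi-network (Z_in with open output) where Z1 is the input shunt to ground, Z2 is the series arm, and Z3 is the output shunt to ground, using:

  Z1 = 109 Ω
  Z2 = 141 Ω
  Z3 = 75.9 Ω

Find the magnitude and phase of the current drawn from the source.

Step 1 — Angular frequency: ω = 2π·f = 2π·7470 = 4.694e+04 rad/s.
Step 2 — Component impedances:
  Z1: Z = R = 109 Ω
  Z2: Z = R = 141 Ω
  Z3: Z = R = 75.9 Ω
Step 3 — With open output, the series arm Z2 and the output shunt Z3 appear in series to ground: Z2 + Z3 = 216.9 Ω.
Step 4 — Parallel with input shunt Z1: Z_in = Z1 || (Z2 + Z3) = 72.54 Ω = 72.54∠0.0° Ω.
Step 5 — Source phasor: V = 24∠-60.0° V = 12 - j20.78 V.
Step 6 — Ohm's law: I = V / Z_total = (12 - j20.78) / (72.54) = 0.1654 - j0.2865 A.
Step 7 — Convert to polar: |I| = 0.3308 A, ∠I = -60.0°.

I = 0.3308∠-60.0° A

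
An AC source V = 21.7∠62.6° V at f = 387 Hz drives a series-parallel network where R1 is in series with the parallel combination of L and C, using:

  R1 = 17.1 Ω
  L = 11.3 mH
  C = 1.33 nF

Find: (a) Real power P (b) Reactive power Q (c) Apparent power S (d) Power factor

Step 1 — Angular frequency: ω = 2π·f = 2π·387 = 2432 rad/s.
Step 2 — Component impedances:
  R1: Z = R = 17.1 Ω
  L: Z = jωL = j·2432·0.0113 = 0 + j27.48 Ω
  C: Z = 1/(jωC) = -j/(ω·C) = 0 - j3.092e+05 Ω
Step 3 — Parallel branch: L || C = 1/(1/L + 1/C) = 0 + j27.48 Ω.
Step 4 — Series with R1: Z_total = R1 + (L || C) = 17.1 + j27.48 Ω = 32.37∠58.1° Ω.
Step 5 — Source phasor: V = 21.7∠62.6° V = 9.986 + j19.27 V.
Step 6 — Current: I = V / Z = 0.6684 + j0.05253 A = 0.6705∠4.5° A.
Step 7 — Complex power: S = V·I* = 7.687 + j12.35 VA.
Step 8 — Real power: P = Re(S) = 7.687 W.
Step 9 — Reactive power: Q = Im(S) = 12.35 VAR.
Step 10 — Apparent power: |S| = 14.55 VA.
Step 11 — Power factor: PF = P/|S| = 0.5283 (lagging).

(a) P = 7.687 W  (b) Q = 12.35 VAR  (c) S = 14.55 VA  (d) PF = 0.5283 (lagging)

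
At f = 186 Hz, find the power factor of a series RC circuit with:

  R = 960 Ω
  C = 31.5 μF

Step 1 — Angular frequency: ω = 2π·f = 2π·186 = 1169 rad/s.
Step 2 — Component impedances:
  R: Z = R = 960 Ω
  C: Z = 1/(jωC) = -j/(ω·C) = 0 - j27.16 Ω
Step 3 — Series combination: Z_total = R + C = 960 - j27.16 Ω = 960.4∠-1.6° Ω.
Step 4 — Power factor: PF = cos(φ) = Re(Z)/|Z| = 960/960.4 = 0.9996.
Step 5 — Type: Im(Z) = -27.16 ⇒ leading (phase φ = -1.6°).

PF = 0.9996 (leading, φ = -1.6°)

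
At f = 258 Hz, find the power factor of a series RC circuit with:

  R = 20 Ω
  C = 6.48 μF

Step 1 — Angular frequency: ω = 2π·f = 2π·258 = 1621 rad/s.
Step 2 — Component impedances:
  R: Z = R = 20 Ω
  C: Z = 1/(jωC) = -j/(ω·C) = 0 - j95.2 Ω
Step 3 — Series combination: Z_total = R + C = 20 - j95.2 Ω = 97.28∠-78.1° Ω.
Step 4 — Power factor: PF = cos(φ) = Re(Z)/|Z| = 20/97.28 = 0.2056.
Step 5 — Type: Im(Z) = -95.2 ⇒ leading (phase φ = -78.1°).

PF = 0.2056 (leading, φ = -78.1°)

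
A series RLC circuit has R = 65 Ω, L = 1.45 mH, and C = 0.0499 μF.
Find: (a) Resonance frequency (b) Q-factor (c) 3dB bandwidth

Step 1 — Resonance condition Im(Z)=0 gives ω₀ = 1/√(LC).
Step 2 — ω₀ = 1/√(0.00145·4.99e-08) = 1.176e+05 rad/s.
Step 3 — f₀ = ω₀/(2π) = 1.871e+04 Hz.
Step 4 — Series Q: Q = ω₀L/R = 1.176e+05·0.00145/65 = 2.623.
Step 5 — 3dB bandwidth: Δω = ω₀/Q = 4.483e+04 rad/s; BW = Δω/(2π) = 7135 Hz.

(a) f₀ = 1.871e+04 Hz  (b) Q = 2.623  (c) BW = 7135 Hz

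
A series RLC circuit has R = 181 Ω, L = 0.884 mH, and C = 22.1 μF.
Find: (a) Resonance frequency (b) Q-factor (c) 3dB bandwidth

Step 1 — Resonance condition Im(Z)=0 gives ω₀ = 1/√(LC).
Step 2 — ω₀ = 1/√(0.000884·2.21e-05) = 7154 rad/s.
Step 3 — f₀ = ω₀/(2π) = 1139 Hz.
Step 4 — Series Q: Q = ω₀L/R = 7154·0.000884/181 = 0.03494.
Step 5 — 3dB bandwidth: Δω = ω₀/Q = 2.048e+05 rad/s; BW = Δω/(2π) = 3.259e+04 Hz.

(a) f₀ = 1139 Hz  (b) Q = 0.03494  (c) BW = 3.259e+04 Hz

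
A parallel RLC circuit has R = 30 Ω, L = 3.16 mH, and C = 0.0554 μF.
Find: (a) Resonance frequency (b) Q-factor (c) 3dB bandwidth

Step 1 — Resonance: ω₀ = 1/√(LC) = 1/√(0.00316·5.54e-08) = 7.558e+04 rad/s.
Step 2 — f₀ = ω₀/(2π) = 1.203e+04 Hz.
Step 3 — Parallel Q: Q = R/(ω₀L) = 30/(7.558e+04·0.00316) = 0.1256.
Step 4 — Bandwidth: Δω = ω₀/Q = 6.017e+05 rad/s; BW = Δω/(2π) = 9.576e+04 Hz.

(a) f₀ = 1.203e+04 Hz  (b) Q = 0.1256  (c) BW = 9.576e+04 Hz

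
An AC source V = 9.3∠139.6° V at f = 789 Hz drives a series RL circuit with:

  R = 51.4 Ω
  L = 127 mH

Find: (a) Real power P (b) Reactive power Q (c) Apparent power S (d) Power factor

Step 1 — Angular frequency: ω = 2π·f = 2π·789 = 4957 rad/s.
Step 2 — Component impedances:
  R: Z = R = 51.4 Ω
  L: Z = jωL = j·4957·0.127 = 0 + j629.6 Ω
Step 3 — Series combination: Z_total = R + L = 51.4 + j629.6 Ω = 631.7∠85.3° Ω.
Step 4 — Source phasor: V = 9.3∠139.6° V = -7.082 + j6.028 V.
Step 5 — Current: I = V / Z = 0.008598 + j0.01195 A = 0.01472∠54.3° A.
Step 6 — Complex power: S = V·I* = 0.01114 + j0.1365 VA.
Step 7 — Real power: P = Re(S) = 0.01114 W.
Step 8 — Reactive power: Q = Im(S) = 0.1365 VAR.
Step 9 — Apparent power: |S| = 0.1369 VA.
Step 10 — Power factor: PF = P/|S| = 0.08137 (lagging).

(a) P = 0.01114 W  (b) Q = 0.1365 VAR  (c) S = 0.1369 VA  (d) PF = 0.08137 (lagging)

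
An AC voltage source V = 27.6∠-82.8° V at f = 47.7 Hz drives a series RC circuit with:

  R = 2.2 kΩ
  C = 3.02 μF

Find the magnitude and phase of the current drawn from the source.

Step 1 — Angular frequency: ω = 2π·f = 2π·47.7 = 299.7 rad/s.
Step 2 — Component impedances:
  R: Z = R = 2200 Ω
  C: Z = 1/(jωC) = -j/(ω·C) = 0 - j1105 Ω
Step 3 — Series combination: Z_total = R + C = 2200 - j1105 Ω = 2462∠-26.7° Ω.
Step 4 — Source phasor: V = 27.6∠-82.8° V = 3.459 - j27.38 V.
Step 5 — Ohm's law: I = V / Z_total = (3.459 - j27.38) / (2200 - j1105) = 0.006247 - j0.009309 A.
Step 6 — Convert to polar: |I| = 0.01121 A, ∠I = -56.1°.

I = 0.01121∠-56.1° A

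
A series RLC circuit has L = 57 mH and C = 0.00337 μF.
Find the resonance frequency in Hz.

Step 1 — Resonance condition Im(Z)=0 gives ω₀ = 1/√(LC).
Step 2 — ω₀ = 1/√(0.057·3.37e-09) = 7.215e+04 rad/s.
Step 3 — f₀ = ω₀/(2π) = 1.148e+04 Hz.

f₀ = 1.148e+04 Hz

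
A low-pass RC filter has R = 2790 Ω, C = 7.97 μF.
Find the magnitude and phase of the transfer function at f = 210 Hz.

Step 1 — Angular frequency: ω = 2π·210 = 1319 rad/s.
Step 2 — Transfer function: H(jω) = 1/(1 + jωRC).
Step 3 — Denominator: 1 + jωRC = 1 + j·1319·2790·7.97e-06 = 1 + j29.34.
Step 4 — H = 0.00116 - j0.03404.
Step 5 — Magnitude: |H| = 0.03406 (-29.4 dB); phase: φ = -88.0°.

|H| = 0.03406 (-29.4 dB), φ = -88.0°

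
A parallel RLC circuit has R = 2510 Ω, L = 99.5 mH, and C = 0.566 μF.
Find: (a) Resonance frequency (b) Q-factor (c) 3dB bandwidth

Step 1 — Resonance: ω₀ = 1/√(LC) = 1/√(0.0995·5.66e-07) = 4214 rad/s.
Step 2 — f₀ = ω₀/(2π) = 670.7 Hz.
Step 3 — Parallel Q: Q = R/(ω₀L) = 2510/(4214·0.0995) = 5.986.
Step 4 — Bandwidth: Δω = ω₀/Q = 703.9 rad/s; BW = Δω/(2π) = 112 Hz.

(a) f₀ = 670.7 Hz  (b) Q = 5.986  (c) BW = 112 Hz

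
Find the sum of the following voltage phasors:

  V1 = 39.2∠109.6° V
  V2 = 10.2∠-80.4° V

Step 1 — Convert each phasor to rectangular form:
  V1 = 39.2·(cos(109.6°) + j·sin(109.6°)) = -13.15 + j36.93 V
  V2 = 10.2·(cos(-80.4°) + j·sin(-80.4°)) = 1.701 - j10.06 V
Step 2 — Sum components: V_total = -11.45 + j26.87 V.
Step 3 — Convert to polar: |V_total| = 29.21 V, ∠V_total = 113.1°.

V_total = 29.21∠113.1° V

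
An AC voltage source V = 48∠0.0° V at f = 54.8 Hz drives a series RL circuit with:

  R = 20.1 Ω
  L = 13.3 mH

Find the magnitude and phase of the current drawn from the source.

Step 1 — Angular frequency: ω = 2π·f = 2π·54.8 = 344.3 rad/s.
Step 2 — Component impedances:
  R: Z = R = 20.1 Ω
  L: Z = jωL = j·344.3·0.0133 = 0 + j4.579 Ω
Step 3 — Series combination: Z_total = R + L = 20.1 + j4.579 Ω = 20.62∠12.8° Ω.
Step 4 — Source phasor: V = 48∠0.0° V = 48 V.
Step 5 — Ohm's law: I = V / Z_total = (48) / (20.1 + j4.579) = 2.27 - j0.5172 A.
Step 6 — Convert to polar: |I| = 2.328 A, ∠I = -12.8°.

I = 2.328∠-12.8° A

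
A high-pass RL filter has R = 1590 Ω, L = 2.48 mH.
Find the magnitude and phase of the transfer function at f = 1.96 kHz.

Step 1 — Angular frequency: ω = 2π·1960 = 1.232e+04 rad/s.
Step 2 — Transfer function: H(jω) = jωL/(R + jωL).
Step 3 — Numerator jωL = j·30.54; denominator R + jωL = 1590 + j30.54.
Step 4 — H = 0.0003688 + j0.0192.
Step 5 — Magnitude: |H| = 0.0192 (-34.3 dB); phase: φ = 88.9°.

|H| = 0.0192 (-34.3 dB), φ = 88.9°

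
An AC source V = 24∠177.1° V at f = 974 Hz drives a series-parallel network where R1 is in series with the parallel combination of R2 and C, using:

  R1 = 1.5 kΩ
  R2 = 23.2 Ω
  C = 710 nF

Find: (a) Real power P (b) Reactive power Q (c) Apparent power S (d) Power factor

Step 1 — Angular frequency: ω = 2π·f = 2π·974 = 6120 rad/s.
Step 2 — Component impedances:
  R1: Z = R = 1500 Ω
  R2: Z = R = 23.2 Ω
  C: Z = 1/(jωC) = -j/(ω·C) = 0 - j230.1 Ω
Step 3 — Parallel branch: R2 || C = 1/(1/R2 + 1/C) = 22.97 - j2.315 Ω.
Step 4 — Series with R1: Z_total = R1 + (R2 || C) = 1523 - j2.315 Ω = 1523∠-0.1° Ω.
Step 5 — Source phasor: V = 24∠177.1° V = -23.97 + j1.214 V.
Step 6 — Current: I = V / Z = -0.01574 + j0.0007734 A = 0.01576∠177.2° A.
Step 7 — Complex power: S = V·I* = 0.3782 - j0.0005749 VA.
Step 8 — Real power: P = Re(S) = 0.3782 W.
Step 9 — Reactive power: Q = Im(S) = -0.0005749 VAR.
Step 10 — Apparent power: |S| = 0.3782 VA.
Step 11 — Power factor: PF = P/|S| = 1 (leading).

(a) P = 0.3782 W  (b) Q = -0.0005749 VAR  (c) S = 0.3782 VA  (d) PF = 1 (leading)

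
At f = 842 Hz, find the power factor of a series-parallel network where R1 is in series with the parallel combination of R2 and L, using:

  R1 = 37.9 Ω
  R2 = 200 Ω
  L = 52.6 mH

Step 1 — Angular frequency: ω = 2π·f = 2π·842 = 5290 rad/s.
Step 2 — Component impedances:
  R1: Z = R = 37.9 Ω
  R2: Z = R = 200 Ω
  L: Z = jωL = j·5290·0.0526 = 0 + j278.3 Ω
Step 3 — Parallel branch: R2 || L = 1/(1/R2 + 1/L) = 131.9 + j94.78 Ω.
Step 4 — Series with R1: Z_total = R1 + (R2 || L) = 169.8 + j94.78 Ω = 194.4∠29.2° Ω.
Step 5 — Power factor: PF = cos(φ) = Re(Z)/|Z| = 169.7791/194.4445 = 0.8731.
Step 6 — Type: Im(Z) = 94.78 ⇒ lagging (phase φ = 29.2°).

PF = 0.8731 (lagging, φ = 29.2°)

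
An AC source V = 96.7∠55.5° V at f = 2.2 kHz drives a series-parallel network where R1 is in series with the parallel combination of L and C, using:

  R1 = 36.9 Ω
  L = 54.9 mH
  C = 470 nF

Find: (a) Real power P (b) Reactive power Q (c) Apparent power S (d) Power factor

Step 1 — Angular frequency: ω = 2π·f = 2π·2200 = 1.382e+04 rad/s.
Step 2 — Component impedances:
  R1: Z = R = 36.9 Ω
  L: Z = jωL = j·1.382e+04·0.0549 = 0 + j758.9 Ω
  C: Z = 1/(jωC) = -j/(ω·C) = 0 - j153.9 Ω
Step 3 — Parallel branch: L || C = 1/(1/L + 1/C) = 0 - j193.1 Ω.
Step 4 — Series with R1: Z_total = R1 + (L || C) = 36.9 - j193.1 Ω = 196.6∠-79.2° Ω.
Step 5 — Source phasor: V = 96.7∠55.5° V = 54.77 + j79.69 V.
Step 6 — Current: I = V / Z = -0.3459 + j0.3498 A = 0.4919∠134.7° A.
Step 7 — Complex power: S = V·I* = 8.929 - j46.72 VA.
Step 8 — Real power: P = Re(S) = 8.929 W.
Step 9 — Reactive power: Q = Im(S) = -46.72 VAR.
Step 10 — Apparent power: |S| = 47.57 VA.
Step 11 — Power factor: PF = P/|S| = 0.1877 (leading).

(a) P = 8.929 W  (b) Q = -46.72 VAR  (c) S = 47.57 VA  (d) PF = 0.1877 (leading)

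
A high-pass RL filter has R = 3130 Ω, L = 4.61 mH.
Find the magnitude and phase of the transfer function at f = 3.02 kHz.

Step 1 — Angular frequency: ω = 2π·3020 = 1.898e+04 rad/s.
Step 2 — Transfer function: H(jω) = jωL/(R + jωL).
Step 3 — Numerator jωL = j·87.48; denominator R + jωL = 3130 + j87.48.
Step 4 — H = 0.0007805 + j0.02793.
Step 5 — Magnitude: |H| = 0.02794 (-31.1 dB); phase: φ = 88.4°.

|H| = 0.02794 (-31.1 dB), φ = 88.4°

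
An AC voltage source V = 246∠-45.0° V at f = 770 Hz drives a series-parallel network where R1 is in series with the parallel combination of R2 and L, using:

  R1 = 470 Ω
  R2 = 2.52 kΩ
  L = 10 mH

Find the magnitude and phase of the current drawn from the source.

Step 1 — Angular frequency: ω = 2π·f = 2π·770 = 4838 rad/s.
Step 2 — Component impedances:
  R1: Z = R = 470 Ω
  R2: Z = R = 2520 Ω
  L: Z = jωL = j·4838·0.01 = 0 + j48.38 Ω
Step 3 — Parallel branch: R2 || L = 1/(1/R2 + 1/L) = 0.9285 + j48.36 Ω.
Step 4 — Series with R1: Z_total = R1 + (R2 || L) = 470.9 + j48.36 Ω = 473.4∠5.9° Ω.
Step 5 — Source phasor: V = 246∠-45.0° V = 173.9 - j173.9 V.
Step 6 — Ohm's law: I = V / Z_total = (173.9 - j173.9) / (470.9 + j48.36) = 0.328 - j0.4031 A.
Step 7 — Convert to polar: |I| = 0.5196 A, ∠I = -50.9°.

I = 0.5196∠-50.9° A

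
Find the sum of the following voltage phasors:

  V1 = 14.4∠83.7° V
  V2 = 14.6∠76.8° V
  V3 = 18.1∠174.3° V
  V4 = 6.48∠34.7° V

Step 1 — Convert each phasor to rectangular form:
  V1 = 14.4·(cos(83.7°) + j·sin(83.7°)) = 1.58 + j14.31 V
  V2 = 14.6·(cos(76.8°) + j·sin(76.8°)) = 3.334 + j14.21 V
  V3 = 18.1·(cos(174.3°) + j·sin(174.3°)) = -18.01 + j1.798 V
  V4 = 6.48·(cos(34.7°) + j·sin(34.7°)) = 5.327 + j3.689 V
Step 2 — Sum components: V_total = -7.769 + j34.01 V.
Step 3 — Convert to polar: |V_total| = 34.89 V, ∠V_total = 102.9°.

V_total = 34.89∠102.9° V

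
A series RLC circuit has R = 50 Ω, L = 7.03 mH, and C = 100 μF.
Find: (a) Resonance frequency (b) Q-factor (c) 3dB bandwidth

Step 1 — Resonance condition Im(Z)=0 gives ω₀ = 1/√(LC).
Step 2 — ω₀ = 1/√(0.00703·0.0001) = 1193 rad/s.
Step 3 — f₀ = ω₀/(2π) = 189.8 Hz.
Step 4 — Series Q: Q = ω₀L/R = 1193·0.00703/50 = 0.1677.
Step 5 — 3dB bandwidth: Δω = ω₀/Q = 7112 rad/s; BW = Δω/(2π) = 1132 Hz.

(a) f₀ = 189.8 Hz  (b) Q = 0.1677  (c) BW = 1132 Hz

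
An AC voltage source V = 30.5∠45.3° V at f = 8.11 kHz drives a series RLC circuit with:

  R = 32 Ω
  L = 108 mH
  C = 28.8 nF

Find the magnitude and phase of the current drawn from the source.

Step 1 — Angular frequency: ω = 2π·f = 2π·8110 = 5.096e+04 rad/s.
Step 2 — Component impedances:
  R: Z = R = 32 Ω
  L: Z = jωL = j·5.096e+04·0.108 = 0 + j5503 Ω
  C: Z = 1/(jωC) = -j/(ω·C) = 0 - j681.4 Ω
Step 3 — Series combination: Z_total = R + L + C = 32 + j4822 Ω = 4822∠89.6° Ω.
Step 4 — Source phasor: V = 30.5∠45.3° V = 21.45 + j21.68 V.
Step 5 — Ohm's law: I = V / Z_total = (21.45 + j21.68) / (32 + j4822) = 0.004525 - j0.004419 A.
Step 6 — Convert to polar: |I| = 0.006325 A, ∠I = -44.3°.

I = 0.006325∠-44.3° A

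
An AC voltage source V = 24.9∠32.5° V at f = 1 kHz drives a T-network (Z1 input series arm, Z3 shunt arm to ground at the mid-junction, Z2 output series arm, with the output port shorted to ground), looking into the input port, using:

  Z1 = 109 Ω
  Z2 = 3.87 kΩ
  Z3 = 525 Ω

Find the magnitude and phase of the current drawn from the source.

Step 1 — Angular frequency: ω = 2π·f = 2π·1000 = 6283 rad/s.
Step 2 — Component impedances:
  Z1: Z = R = 109 Ω
  Z2: Z = R = 3870 Ω
  Z3: Z = R = 525 Ω
Step 3 — With the output port shorted to ground, the output series arm Z2 runs from the junction to ground; the shunt arm Z3 also runs from the junction to ground. They appear in parallel: Z3 || Z2 = 462.3 Ω.
Step 4 — Series with input arm Z1: Z_in = Z1 + (Z3 || Z2) = 571.3 Ω = 571.3∠0.0° Ω.
Step 5 — Source phasor: V = 24.9∠32.5° V = 21 + j13.38 V.
Step 6 — Ohm's law: I = V / Z_total = (21 + j13.38) / (571.3) = 0.03676 + j0.02342 A.
Step 7 — Convert to polar: |I| = 0.04359 A, ∠I = 32.5°.

I = 0.04359∠32.5° A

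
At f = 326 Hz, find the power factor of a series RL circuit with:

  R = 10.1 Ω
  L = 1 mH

Step 1 — Angular frequency: ω = 2π·f = 2π·326 = 2048 rad/s.
Step 2 — Component impedances:
  R: Z = R = 10.1 Ω
  L: Z = jωL = j·2048·0.001 = 0 + j2.048 Ω
Step 3 — Series combination: Z_total = R + L = 10.1 + j2.048 Ω = 10.31∠11.5° Ω.
Step 4 — Power factor: PF = cos(φ) = Re(Z)/|Z| = 10.1/10.306 = 0.98.
Step 5 — Type: Im(Z) = 2.048 ⇒ lagging (phase φ = 11.5°).

PF = 0.98 (lagging, φ = 11.5°)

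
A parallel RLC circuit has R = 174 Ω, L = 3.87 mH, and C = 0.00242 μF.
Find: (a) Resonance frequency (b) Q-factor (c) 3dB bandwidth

Step 1 — Resonance: ω₀ = 1/√(LC) = 1/√(0.00387·2.42e-09) = 3.268e+05 rad/s.
Step 2 — f₀ = ω₀/(2π) = 5.201e+04 Hz.
Step 3 — Parallel Q: Q = R/(ω₀L) = 174/(3.268e+05·0.00387) = 0.1376.
Step 4 — Bandwidth: Δω = ω₀/Q = 2.375e+06 rad/s; BW = Δω/(2π) = 3.78e+05 Hz.

(a) f₀ = 5.201e+04 Hz  (b) Q = 0.1376  (c) BW = 3.78e+05 Hz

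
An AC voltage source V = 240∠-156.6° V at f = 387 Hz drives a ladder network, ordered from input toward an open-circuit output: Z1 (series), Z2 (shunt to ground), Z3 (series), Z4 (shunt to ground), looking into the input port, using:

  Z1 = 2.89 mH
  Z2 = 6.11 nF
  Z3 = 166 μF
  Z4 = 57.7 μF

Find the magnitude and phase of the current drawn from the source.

Step 1 — Angular frequency: ω = 2π·f = 2π·387 = 2432 rad/s.
Step 2 — Component impedances:
  Z1: Z = jωL = j·2432·0.00289 = 0 + j7.027 Ω
  Z2: Z = 1/(jωC) = -j/(ω·C) = 0 - j6.731e+04 Ω
  Z3: Z = 1/(jωC) = -j/(ω·C) = 0 - j2.477 Ω
  Z4: Z = 1/(jωC) = -j/(ω·C) = 0 - j7.127 Ω
Step 3 — Ladder network (open output): work backward from the far end, alternating series and parallel combinations. Z_in = 0 - j2.576 Ω = 2.576∠-90.0° Ω.
Step 4 — Source phasor: V = 240∠-156.6° V = -220.3 - j95.32 V.
Step 5 — Ohm's law: I = V / Z_total = (-220.3 - j95.32) / (0 - j2.576) = 37 - j85.5 A.
Step 6 — Convert to polar: |I| = 93.16 A, ∠I = -66.6°.

I = 93.16∠-66.6° A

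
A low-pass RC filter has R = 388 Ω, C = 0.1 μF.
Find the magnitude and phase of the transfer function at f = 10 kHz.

Step 1 — Angular frequency: ω = 2π·1e+04 = 6.283e+04 rad/s.
Step 2 — Transfer function: H(jω) = 1/(1 + jωRC).
Step 3 — Denominator: 1 + jωRC = 1 + j·6.283e+04·388·1e-07 = 1 + j2.438.
Step 4 — H = 0.144 - j0.3511.
Step 5 — Magnitude: |H| = 0.3795 (-8.4 dB); phase: φ = -67.7°.

|H| = 0.3795 (-8.4 dB), φ = -67.7°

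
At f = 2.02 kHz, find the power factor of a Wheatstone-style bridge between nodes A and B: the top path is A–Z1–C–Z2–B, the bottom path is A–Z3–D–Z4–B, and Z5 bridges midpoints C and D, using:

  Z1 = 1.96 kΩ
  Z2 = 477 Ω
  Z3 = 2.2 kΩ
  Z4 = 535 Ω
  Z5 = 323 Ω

Step 1 — Angular frequency: ω = 2π·f = 2π·2020 = 1.269e+04 rad/s.
Step 2 — Component impedances:
  Z1: Z = R = 1960 Ω
  Z2: Z = R = 477 Ω
  Z3: Z = R = 2200 Ω
  Z4: Z = R = 535 Ω
  Z5: Z = R = 323 Ω
Step 3 — Bridge requires nodal analysis (the Z5 bridge couples midpoints C and D, so the two paths cannot be reduced to a simple series/parallel combination). Setting node B to ground and injecting 1 A at node A, the 3-node admittance system at A, C, D solves to V_A = Z_AB = 1289 Ω = 1289∠0.0° Ω.
Step 4 — Power factor: PF = cos(φ) = Re(Z)/|Z| = 1289/1289 = 1.
Step 5 — Type: Im(Z) = 0 ⇒ unity (phase φ = 0.0°).

PF = 1 (unity, φ = 0.0°)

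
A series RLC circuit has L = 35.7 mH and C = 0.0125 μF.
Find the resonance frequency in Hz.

Step 1 — Resonance condition Im(Z)=0 gives ω₀ = 1/√(LC).
Step 2 — ω₀ = 1/√(0.0357·1.25e-08) = 4.734e+04 rad/s.
Step 3 — f₀ = ω₀/(2π) = 7534 Hz.

f₀ = 7534 Hz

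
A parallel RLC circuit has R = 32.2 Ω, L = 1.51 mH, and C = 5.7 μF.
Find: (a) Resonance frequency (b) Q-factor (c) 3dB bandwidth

Step 1 — Resonance: ω₀ = 1/√(LC) = 1/√(0.00151·5.7e-06) = 1.078e+04 rad/s.
Step 2 — f₀ = ω₀/(2π) = 1716 Hz.
Step 3 — Parallel Q: Q = R/(ω₀L) = 32.2/(1.078e+04·0.00151) = 1.978.
Step 4 — Bandwidth: Δω = ω₀/Q = 5448 rad/s; BW = Δω/(2π) = 867.1 Hz.

(a) f₀ = 1716 Hz  (b) Q = 1.978  (c) BW = 867.1 Hz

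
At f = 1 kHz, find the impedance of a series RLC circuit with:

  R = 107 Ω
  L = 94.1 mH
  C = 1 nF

Step 1 — Angular frequency: ω = 2π·f = 2π·1000 = 6283 rad/s.
Step 2 — Component impedances:
  R: Z = R = 107 Ω
  L: Z = jωL = j·6283·0.0941 = 0 + j591.2 Ω
  C: Z = 1/(jωC) = -j/(ω·C) = 0 - j1.592e+05 Ω
Step 3 — Series combination: Z_total = R + L + C = 107 - j1.586e+05 Ω = 1.586e+05∠-90.0° Ω.

Z = 107 - j1.586e+05 Ω = 1.586e+05∠-90.0° Ω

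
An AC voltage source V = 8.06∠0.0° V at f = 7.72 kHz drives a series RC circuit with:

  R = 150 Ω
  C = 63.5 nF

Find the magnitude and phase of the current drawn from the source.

Step 1 — Angular frequency: ω = 2π·f = 2π·7720 = 4.851e+04 rad/s.
Step 2 — Component impedances:
  R: Z = R = 150 Ω
  C: Z = 1/(jωC) = -j/(ω·C) = 0 - j324.7 Ω
Step 3 — Series combination: Z_total = R + C = 150 - j324.7 Ω = 357.6∠-65.2° Ω.
Step 4 — Source phasor: V = 8.06∠0.0° V = 8.06 V.
Step 5 — Ohm's law: I = V / Z_total = (8.06) / (150 - j324.7) = 0.009452 + j0.02046 A.
Step 6 — Convert to polar: |I| = 0.02254 A, ∠I = 65.2°.

I = 0.02254∠65.2° A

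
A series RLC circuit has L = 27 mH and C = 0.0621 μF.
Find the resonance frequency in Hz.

Step 1 — Resonance condition Im(Z)=0 gives ω₀ = 1/√(LC).
Step 2 — ω₀ = 1/√(0.027·6.21e-08) = 2.442e+04 rad/s.
Step 3 — f₀ = ω₀/(2π) = 3887 Hz.

f₀ = 3887 Hz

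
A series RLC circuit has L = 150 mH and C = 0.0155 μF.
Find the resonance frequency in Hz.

Step 1 — Resonance condition Im(Z)=0 gives ω₀ = 1/√(LC).
Step 2 — ω₀ = 1/√(0.15·1.55e-08) = 2.074e+04 rad/s.
Step 3 — f₀ = ω₀/(2π) = 3301 Hz.

f₀ = 3301 Hz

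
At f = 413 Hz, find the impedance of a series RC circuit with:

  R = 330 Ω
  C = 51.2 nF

Step 1 — Angular frequency: ω = 2π·f = 2π·413 = 2595 rad/s.
Step 2 — Component impedances:
  R: Z = R = 330 Ω
  C: Z = 1/(jωC) = -j/(ω·C) = 0 - j7527 Ω
Step 3 — Series combination: Z_total = R + C = 330 - j7527 Ω = 7534∠-87.5° Ω.

Z = 330 - j7527 Ω = 7534∠-87.5° Ω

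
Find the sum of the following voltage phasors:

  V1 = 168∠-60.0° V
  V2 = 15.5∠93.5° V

Step 1 — Convert each phasor to rectangular form:
  V1 = 168·(cos(-60.0°) + j·sin(-60.0°)) = 84 - j145.5 V
  V2 = 15.5·(cos(93.5°) + j·sin(93.5°)) = -0.9463 + j15.47 V
Step 2 — Sum components: V_total = 83.05 - j130 V.
Step 3 — Convert to polar: |V_total| = 154.3 V, ∠V_total = -57.4°.

V_total = 154.3∠-57.4° V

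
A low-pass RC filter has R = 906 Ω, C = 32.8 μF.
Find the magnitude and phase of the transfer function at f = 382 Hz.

Step 1 — Angular frequency: ω = 2π·382 = 2400 rad/s.
Step 2 — Transfer function: H(jω) = 1/(1 + jωRC).
Step 3 — Denominator: 1 + jωRC = 1 + j·2400·906·3.28e-05 = 1 + j71.33.
Step 4 — H = 0.0001965 - j0.01402.
Step 5 — Magnitude: |H| = 0.01402 (-37.1 dB); phase: φ = -89.2°.

|H| = 0.01402 (-37.1 dB), φ = -89.2°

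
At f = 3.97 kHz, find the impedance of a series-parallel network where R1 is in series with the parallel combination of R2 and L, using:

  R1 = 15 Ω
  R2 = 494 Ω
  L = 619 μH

Step 1 — Angular frequency: ω = 2π·f = 2π·3970 = 2.494e+04 rad/s.
Step 2 — Component impedances:
  R1: Z = R = 15 Ω
  R2: Z = R = 494 Ω
  L: Z = jωL = j·2.494e+04·0.000619 = 0 + j15.44 Ω
Step 3 — Parallel branch: R2 || L = 1/(1/R2 + 1/L) = 0.4821 + j15.43 Ω.
Step 4 — Series with R1: Z_total = R1 + (R2 || L) = 15.48 + j15.43 Ω = 21.85∠44.9° Ω.

Z = 15.48 + j15.43 Ω = 21.85∠44.9° Ω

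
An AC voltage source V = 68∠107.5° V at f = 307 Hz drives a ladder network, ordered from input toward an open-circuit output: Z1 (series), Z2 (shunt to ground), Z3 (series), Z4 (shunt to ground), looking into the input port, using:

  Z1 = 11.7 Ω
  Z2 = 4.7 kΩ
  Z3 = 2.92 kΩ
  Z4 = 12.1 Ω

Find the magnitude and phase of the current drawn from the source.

Step 1 — Angular frequency: ω = 2π·f = 2π·307 = 1929 rad/s.
Step 2 — Component impedances:
  Z1: Z = R = 11.7 Ω
  Z2: Z = R = 4700 Ω
  Z3: Z = R = 2920 Ω
  Z4: Z = R = 12.1 Ω
Step 3 — Ladder network (open output): work backward from the far end, alternating series and parallel combinations. Z_in = 1817 Ω = 1817∠0.0° Ω.
Step 4 — Source phasor: V = 68∠107.5° V = -20.45 + j64.85 V.
Step 5 — Ohm's law: I = V / Z_total = (-20.45 + j64.85) / (1817) = -0.01125 + j0.03569 A.
Step 6 — Convert to polar: |I| = 0.03742 A, ∠I = 107.5°.

I = 0.03742∠107.5° A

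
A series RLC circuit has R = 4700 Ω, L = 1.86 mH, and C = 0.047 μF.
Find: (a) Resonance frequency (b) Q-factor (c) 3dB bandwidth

Step 1 — Resonance: ω₀ = 1/√(LC) = 1/√(0.00186·4.7e-08) = 1.07e+05 rad/s.
Step 2 — f₀ = ω₀/(2π) = 1.702e+04 Hz.
Step 3 — Series Q: Q = ω₀L/R = 1.07e+05·0.00186/4700 = 0.04233.
Step 4 — Bandwidth: Δω = ω₀/Q = 2.527e+06 rad/s; BW = Δω/(2π) = 4.022e+05 Hz.

(a) f₀ = 1.702e+04 Hz  (b) Q = 0.04233  (c) BW = 4.022e+05 Hz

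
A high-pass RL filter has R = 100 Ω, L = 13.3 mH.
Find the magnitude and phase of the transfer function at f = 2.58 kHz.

Step 1 — Angular frequency: ω = 2π·2580 = 1.621e+04 rad/s.
Step 2 — Transfer function: H(jω) = jωL/(R + jωL).
Step 3 — Numerator jωL = j·215.6; denominator R + jωL = 100 + j215.6.
Step 4 — H = 0.823 + j0.3817.
Step 5 — Magnitude: |H| = 0.9072 (-0.8 dB); phase: φ = 24.9°.

|H| = 0.9072 (-0.8 dB), φ = 24.9°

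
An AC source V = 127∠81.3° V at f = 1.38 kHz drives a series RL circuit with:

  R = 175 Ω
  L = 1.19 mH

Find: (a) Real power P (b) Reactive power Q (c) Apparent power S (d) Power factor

Step 1 — Angular frequency: ω = 2π·f = 2π·1380 = 8671 rad/s.
Step 2 — Component impedances:
  R: Z = R = 175 Ω
  L: Z = jωL = j·8671·0.00119 = 0 + j10.32 Ω
Step 3 — Series combination: Z_total = R + L = 175 + j10.32 Ω = 175.3∠3.4° Ω.
Step 4 — Source phasor: V = 127∠81.3° V = 19.21 + j125.5 V.
Step 5 — Current: I = V / Z = 0.1515 + j0.7084 A = 0.7245∠77.9° A.
Step 6 — Complex power: S = V·I* = 91.85 + j5.415 VA.
Step 7 — Real power: P = Re(S) = 91.85 W.
Step 8 — Reactive power: Q = Im(S) = 5.415 VAR.
Step 9 — Apparent power: |S| = 92.01 VA.
Step 10 — Power factor: PF = P/|S| = 0.9983 (lagging).

(a) P = 91.85 W  (b) Q = 5.415 VAR  (c) S = 92.01 VA  (d) PF = 0.9983 (lagging)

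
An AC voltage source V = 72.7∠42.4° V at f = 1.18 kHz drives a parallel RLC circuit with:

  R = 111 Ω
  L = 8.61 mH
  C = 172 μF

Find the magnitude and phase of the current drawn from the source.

Step 1 — Angular frequency: ω = 2π·f = 2π·1180 = 7414 rad/s.
Step 2 — Component impedances:
  R: Z = R = 111 Ω
  L: Z = jωL = j·7414·0.00861 = 0 + j63.84 Ω
  C: Z = 1/(jωC) = -j/(ω·C) = 0 - j0.7842 Ω
Step 3 — Parallel combination: 1/Z_total = 1/R + 1/L + 1/C; Z_total = 0.005678 - j0.7939 Ω = 0.7939∠-89.6° Ω.
Step 4 — Source phasor: V = 72.7∠42.4° V = 53.69 + j49.02 V.
Step 5 — Ohm's law: I = V / Z_total = (53.69 + j49.02) / (0.005678 - j0.7939) = -61.26 + j68.06 A.
Step 6 — Convert to polar: |I| = 91.57 A, ∠I = 132.0°.

I = 91.57∠132.0° A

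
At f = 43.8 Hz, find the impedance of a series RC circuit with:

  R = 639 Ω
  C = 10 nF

Step 1 — Angular frequency: ω = 2π·f = 2π·43.8 = 275.2 rad/s.
Step 2 — Component impedances:
  R: Z = R = 639 Ω
  C: Z = 1/(jωC) = -j/(ω·C) = 0 - j3.634e+05 Ω
Step 3 — Series combination: Z_total = R + C = 639 - j3.634e+05 Ω = 3.634e+05∠-89.9° Ω.

Z = 639 - j3.634e+05 Ω = 3.634e+05∠-89.9° Ω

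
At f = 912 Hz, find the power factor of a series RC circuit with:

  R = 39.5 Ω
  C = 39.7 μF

Step 1 — Angular frequency: ω = 2π·f = 2π·912 = 5730 rad/s.
Step 2 — Component impedances:
  R: Z = R = 39.5 Ω
  C: Z = 1/(jωC) = -j/(ω·C) = 0 - j4.396 Ω
Step 3 — Series combination: Z_total = R + C = 39.5 - j4.396 Ω = 39.74∠-6.4° Ω.
Step 4 — Power factor: PF = cos(φ) = Re(Z)/|Z| = 39.5/39.744 = 0.9939.
Step 5 — Type: Im(Z) = -4.396 ⇒ leading (phase φ = -6.4°).

PF = 0.9939 (leading, φ = -6.4°)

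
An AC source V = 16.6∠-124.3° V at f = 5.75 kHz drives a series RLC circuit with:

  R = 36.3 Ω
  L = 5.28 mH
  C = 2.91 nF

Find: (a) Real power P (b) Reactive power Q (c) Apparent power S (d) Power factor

Step 1 — Angular frequency: ω = 2π·f = 2π·5750 = 3.613e+04 rad/s.
Step 2 — Component impedances:
  R: Z = R = 36.3 Ω
  L: Z = jωL = j·3.613e+04·0.00528 = 0 + j190.8 Ω
  C: Z = 1/(jωC) = -j/(ω·C) = 0 - j9512 Ω
Step 3 — Series combination: Z_total = R + L + C = 36.3 - j9321 Ω = 9321∠-89.8° Ω.
Step 4 — Source phasor: V = 16.6∠-124.3° V = -9.355 - j13.71 V.
Step 5 — Current: I = V / Z = 0.001467 - j0.001009 A = 0.001781∠-34.5° A.
Step 6 — Complex power: S = V·I* = 0.0001151 - j0.02956 VA.
Step 7 — Real power: P = Re(S) = 0.0001151 W.
Step 8 — Reactive power: Q = Im(S) = -0.02956 VAR.
Step 9 — Apparent power: |S| = 0.02956 VA.
Step 10 — Power factor: PF = P/|S| = 0.003894 (leading).

(a) P = 0.0001151 W  (b) Q = -0.02956 VAR  (c) S = 0.02956 VA  (d) PF = 0.003894 (leading)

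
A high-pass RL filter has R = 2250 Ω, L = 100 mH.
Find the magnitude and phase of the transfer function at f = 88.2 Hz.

Step 1 — Angular frequency: ω = 2π·88.2 = 554.2 rad/s.
Step 2 — Transfer function: H(jω) = jωL/(R + jωL).
Step 3 — Numerator jωL = j·55.42; denominator R + jωL = 2250 + j55.42.
Step 4 — H = 0.0006063 + j0.02462.
Step 5 — Magnitude: |H| = 0.02462 (-32.2 dB); phase: φ = 88.6°.

|H| = 0.02462 (-32.2 dB), φ = 88.6°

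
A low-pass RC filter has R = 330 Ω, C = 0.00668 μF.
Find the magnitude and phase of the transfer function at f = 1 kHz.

Step 1 — Angular frequency: ω = 2π·1000 = 6283 rad/s.
Step 2 — Transfer function: H(jω) = 1/(1 + jωRC).
Step 3 — Denominator: 1 + jωRC = 1 + j·6283·330·6.68e-09 = 1 + j0.01385.
Step 4 — H = 0.9998 - j0.01385.
Step 5 — Magnitude: |H| = 0.9999 (-0.0 dB); phase: φ = -0.8°.

|H| = 0.9999 (-0.0 dB), φ = -0.8°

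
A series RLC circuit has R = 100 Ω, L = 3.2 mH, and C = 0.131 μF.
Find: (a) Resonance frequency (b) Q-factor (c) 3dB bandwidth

Step 1 — Resonance condition Im(Z)=0 gives ω₀ = 1/√(LC).
Step 2 — ω₀ = 1/√(0.0032·1.31e-07) = 4.884e+04 rad/s.
Step 3 — f₀ = ω₀/(2π) = 7773 Hz.
Step 4 — Series Q: Q = ω₀L/R = 4.884e+04·0.0032/100 = 1.563.
Step 5 — 3dB bandwidth: Δω = ω₀/Q = 3.125e+04 rad/s; BW = Δω/(2π) = 4974 Hz.

(a) f₀ = 7773 Hz  (b) Q = 1.563  (c) BW = 4974 Hz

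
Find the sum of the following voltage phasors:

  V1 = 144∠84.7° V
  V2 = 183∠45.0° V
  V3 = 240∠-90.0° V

Step 1 — Convert each phasor to rectangular form:
  V1 = 144·(cos(84.7°) + j·sin(84.7°)) = 13.3 + j143.4 V
  V2 = 183·(cos(45.0°) + j·sin(45.0°)) = 129.4 + j129.4 V
  V3 = 240·(cos(-90.0°) + j·sin(-90.0°)) = 0 - j240 V
Step 2 — Sum components: V_total = 142.7 + j32.78 V.
Step 3 — Convert to polar: |V_total| = 146.4 V, ∠V_total = 12.9°.

V_total = 146.4∠12.9° V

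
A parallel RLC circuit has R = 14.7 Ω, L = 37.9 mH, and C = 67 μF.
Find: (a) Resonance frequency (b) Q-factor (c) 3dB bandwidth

Step 1 — Resonance: ω₀ = 1/√(LC) = 1/√(0.0379·6.7e-05) = 627.5 rad/s.
Step 2 — f₀ = ω₀/(2π) = 99.88 Hz.
Step 3 — Parallel Q: Q = R/(ω₀L) = 14.7/(627.5·0.0379) = 0.6181.
Step 4 — Bandwidth: Δω = ω₀/Q = 1015 rad/s; BW = Δω/(2π) = 161.6 Hz.

(a) f₀ = 99.88 Hz  (b) Q = 0.6181  (c) BW = 161.6 Hz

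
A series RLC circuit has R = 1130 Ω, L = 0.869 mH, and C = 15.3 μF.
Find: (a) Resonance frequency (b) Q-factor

Step 1 — Resonance condition Im(Z)=0 gives ω₀ = 1/√(LC).
Step 2 — ω₀ = 1/√(0.000869·1.53e-05) = 8673 rad/s.
Step 3 — f₀ = ω₀/(2π) = 1380 Hz.
Step 4 — Series Q: Q = ω₀L/R = 8673·0.000869/1130 = 0.006669.

(a) f₀ = 1380 Hz  (b) Q = 0.006669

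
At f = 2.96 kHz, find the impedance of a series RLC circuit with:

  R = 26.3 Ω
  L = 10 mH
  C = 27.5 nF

Step 1 — Angular frequency: ω = 2π·f = 2π·2960 = 1.86e+04 rad/s.
Step 2 — Component impedances:
  R: Z = R = 26.3 Ω
  L: Z = jωL = j·1.86e+04·0.01 = 0 + j186 Ω
  C: Z = 1/(jωC) = -j/(ω·C) = 0 - j1955 Ω
Step 3 — Series combination: Z_total = R + L + C = 26.3 - j1769 Ω = 1769∠-89.1° Ω.

Z = 26.3 - j1769 Ω = 1769∠-89.1° Ω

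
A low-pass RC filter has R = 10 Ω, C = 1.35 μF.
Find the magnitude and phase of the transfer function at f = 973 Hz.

Step 1 — Angular frequency: ω = 2π·973 = 6114 rad/s.
Step 2 — Transfer function: H(jω) = 1/(1 + jωRC).
Step 3 — Denominator: 1 + jωRC = 1 + j·6114·10·1.35e-06 = 1 + j0.08253.
Step 4 — H = 0.9932 - j0.08197.
Step 5 — Magnitude: |H| = 0.9966 (-0.0 dB); phase: φ = -4.7°.

|H| = 0.9966 (-0.0 dB), φ = -4.7°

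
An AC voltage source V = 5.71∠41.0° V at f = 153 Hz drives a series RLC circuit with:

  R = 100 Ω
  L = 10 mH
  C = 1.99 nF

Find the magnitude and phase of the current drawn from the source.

Step 1 — Angular frequency: ω = 2π·f = 2π·153 = 961.3 rad/s.
Step 2 — Component impedances:
  R: Z = R = 100 Ω
  L: Z = jωL = j·961.3·0.01 = 0 + j9.613 Ω
  C: Z = 1/(jωC) = -j/(ω·C) = 0 - j5.227e+05 Ω
Step 3 — Series combination: Z_total = R + L + C = 100 - j5.227e+05 Ω = 5.227e+05∠-90.0° Ω.
Step 4 — Source phasor: V = 5.71∠41.0° V = 4.309 + j3.746 V.
Step 5 — Ohm's law: I = V / Z_total = (4.309 + j3.746) / (100 - j5.227e+05) = -7.165e-06 + j8.246e-06 A.
Step 6 — Convert to polar: |I| = 1.092e-05 A, ∠I = 131.0°.

I = 1.092e-05∠131.0° A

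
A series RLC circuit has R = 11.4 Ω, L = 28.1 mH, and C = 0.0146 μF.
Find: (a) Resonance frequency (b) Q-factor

Step 1 — Resonance condition Im(Z)=0 gives ω₀ = 1/√(LC).
Step 2 — ω₀ = 1/√(0.0281·1.46e-08) = 4.937e+04 rad/s.
Step 3 — f₀ = ω₀/(2π) = 7858 Hz.
Step 4 — Series Q: Q = ω₀L/R = 4.937e+04·0.0281/11.4 = 121.7.

(a) f₀ = 7858 Hz  (b) Q = 121.7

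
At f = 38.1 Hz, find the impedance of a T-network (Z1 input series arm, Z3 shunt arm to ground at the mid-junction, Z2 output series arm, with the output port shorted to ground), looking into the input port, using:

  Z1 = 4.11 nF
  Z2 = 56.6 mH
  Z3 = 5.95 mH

Step 1 — Angular frequency: ω = 2π·f = 2π·38.1 = 239.4 rad/s.
Step 2 — Component impedances:
  Z1: Z = 1/(jωC) = -j/(ω·C) = 0 - j1.016e+06 Ω
  Z2: Z = jωL = j·239.4·0.0566 = 0 + j13.55 Ω
  Z3: Z = jωL = j·239.4·0.00595 = 0 + j1.424 Ω
Step 3 — With the output port shorted to ground, the output series arm Z2 runs from the junction to ground; the shunt arm Z3 also runs from the junction to ground. They appear in parallel: Z3 || Z2 = 0 + j1.289 Ω.
Step 4 — Series with input arm Z1: Z_in = Z1 + (Z3 || Z2) = 0 - j1.016e+06 Ω = 1.016e+06∠-90.0° Ω.

Z = 0 - j1.016e+06 Ω = 1.016e+06∠-90.0° Ω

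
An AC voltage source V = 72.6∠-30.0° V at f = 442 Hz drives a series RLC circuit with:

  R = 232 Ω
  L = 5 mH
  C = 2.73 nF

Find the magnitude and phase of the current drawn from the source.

Step 1 — Angular frequency: ω = 2π·f = 2π·442 = 2777 rad/s.
Step 2 — Component impedances:
  R: Z = R = 232 Ω
  L: Z = jωL = j·2777·0.005 = 0 + j13.89 Ω
  C: Z = 1/(jωC) = -j/(ω·C) = 0 - j1.319e+05 Ω
Step 3 — Series combination: Z_total = R + L + C = 232 - j1.319e+05 Ω = 1.319e+05∠-89.9° Ω.
Step 4 — Source phasor: V = 72.6∠-30.0° V = 62.87 - j36.3 V.
Step 5 — Ohm's law: I = V / Z_total = (62.87 - j36.3) / (232 - j1.319e+05) = 0.0002761 + j0.0004763 A.
Step 6 — Convert to polar: |I| = 0.0005505 A, ∠I = 59.9°.

I = 0.0005505∠59.9° A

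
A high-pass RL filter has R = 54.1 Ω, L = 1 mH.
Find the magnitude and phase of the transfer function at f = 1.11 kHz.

Step 1 — Angular frequency: ω = 2π·1110 = 6974 rad/s.
Step 2 — Transfer function: H(jω) = jωL/(R + jωL).
Step 3 — Numerator jωL = j·6.974; denominator R + jωL = 54.1 + j6.974.
Step 4 — H = 0.01635 + j0.1268.
Step 5 — Magnitude: |H| = 0.1279 (-17.9 dB); phase: φ = 82.7°.

|H| = 0.1279 (-17.9 dB), φ = 82.7°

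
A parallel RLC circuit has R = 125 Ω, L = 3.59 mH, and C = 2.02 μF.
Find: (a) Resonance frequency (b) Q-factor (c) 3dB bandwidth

Step 1 — Resonance: ω₀ = 1/√(LC) = 1/√(0.00359·2.02e-06) = 1.174e+04 rad/s.
Step 2 — f₀ = ω₀/(2π) = 1869 Hz.
Step 3 — Parallel Q: Q = R/(ω₀L) = 125/(1.174e+04·0.00359) = 2.965.
Step 4 — Bandwidth: Δω = ω₀/Q = 3960 rad/s; BW = Δω/(2π) = 630.3 Hz.

(a) f₀ = 1869 Hz  (b) Q = 2.965  (c) BW = 630.3 Hz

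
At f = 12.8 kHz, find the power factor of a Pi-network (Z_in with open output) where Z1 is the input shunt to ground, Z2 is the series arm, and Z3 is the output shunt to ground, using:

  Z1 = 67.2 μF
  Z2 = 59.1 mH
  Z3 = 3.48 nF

Step 1 — Angular frequency: ω = 2π·f = 2π·1.28e+04 = 8.042e+04 rad/s.
Step 2 — Component impedances:
  Z1: Z = 1/(jωC) = -j/(ω·C) = 0 - j0.185 Ω
  Z2: Z = jωL = j·8.042e+04·0.0591 = 0 + j4753 Ω
  Z3: Z = 1/(jωC) = -j/(ω·C) = 0 - j3573 Ω
Step 3 — With open output, the series arm Z2 and the output shunt Z3 appear in series to ground: Z2 + Z3 = 0 + j1180 Ω.
Step 4 — Parallel with input shunt Z1: Z_in = Z1 || (Z2 + Z3) = 0 - j0.1851 Ω = 0.1851∠-90.0° Ω.
Step 5 — Power factor: PF = cos(φ) = Re(Z)/|Z| = 0/0.1851 = 0.
Step 6 — Type: Im(Z) = -0.1851 ⇒ leading (phase φ = -90.0°).

PF = 0 (leading, φ = -90.0°)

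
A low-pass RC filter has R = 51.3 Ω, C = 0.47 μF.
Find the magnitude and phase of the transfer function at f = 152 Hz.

Step 1 — Angular frequency: ω = 2π·152 = 955 rad/s.
Step 2 — Transfer function: H(jω) = 1/(1 + jωRC).
Step 3 — Denominator: 1 + jωRC = 1 + j·955·51.3·4.7e-07 = 1 + j0.02303.
Step 4 — H = 0.9995 - j0.02301.
Step 5 — Magnitude: |H| = 0.9997 (-0.0 dB); phase: φ = -1.3°.

|H| = 0.9997 (-0.0 dB), φ = -1.3°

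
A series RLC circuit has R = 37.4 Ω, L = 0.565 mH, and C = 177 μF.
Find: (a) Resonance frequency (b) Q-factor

Step 1 — Resonance condition Im(Z)=0 gives ω₀ = 1/√(LC).
Step 2 — ω₀ = 1/√(0.000565·0.000177) = 3162 rad/s.
Step 3 — f₀ = ω₀/(2π) = 503.3 Hz.
Step 4 — Series Q: Q = ω₀L/R = 3162·0.000565/37.4 = 0.04777.

(a) f₀ = 503.3 Hz  (b) Q = 0.04777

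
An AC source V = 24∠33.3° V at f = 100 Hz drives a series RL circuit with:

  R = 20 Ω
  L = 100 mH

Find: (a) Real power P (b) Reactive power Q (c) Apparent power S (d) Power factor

Step 1 — Angular frequency: ω = 2π·f = 2π·100 = 628.3 rad/s.
Step 2 — Component impedances:
  R: Z = R = 20 Ω
  L: Z = jωL = j·628.3·0.1 = 0 + j62.83 Ω
Step 3 — Series combination: Z_total = R + L = 20 + j62.83 Ω = 65.94∠72.3° Ω.
Step 4 — Source phasor: V = 24∠33.3° V = 20.06 + j13.18 V.
Step 5 — Current: I = V / Z = 0.2827 - j0.2293 A = 0.364∠-39.0° A.
Step 6 — Complex power: S = V·I* = 2.65 + j8.324 VA.
Step 7 — Real power: P = Re(S) = 2.65 W.
Step 8 — Reactive power: Q = Im(S) = 8.324 VAR.
Step 9 — Apparent power: |S| = 8.735 VA.
Step 10 — Power factor: PF = P/|S| = 0.3033 (lagging).

(a) P = 2.65 W  (b) Q = 8.324 VAR  (c) S = 8.735 VA  (d) PF = 0.3033 (lagging)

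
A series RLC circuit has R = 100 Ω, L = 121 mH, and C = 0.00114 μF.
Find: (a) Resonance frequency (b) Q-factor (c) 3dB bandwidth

Step 1 — Resonance condition Im(Z)=0 gives ω₀ = 1/√(LC).
Step 2 — ω₀ = 1/√(0.121·1.14e-09) = 8.514e+04 rad/s.
Step 3 — f₀ = ω₀/(2π) = 1.355e+04 Hz.
Step 4 — Series Q: Q = ω₀L/R = 8.514e+04·0.121/100 = 103.
Step 5 — 3dB bandwidth: Δω = ω₀/Q = 826.4 rad/s; BW = Δω/(2π) = 131.5 Hz.

(a) f₀ = 1.355e+04 Hz  (b) Q = 103  (c) BW = 131.5 Hz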